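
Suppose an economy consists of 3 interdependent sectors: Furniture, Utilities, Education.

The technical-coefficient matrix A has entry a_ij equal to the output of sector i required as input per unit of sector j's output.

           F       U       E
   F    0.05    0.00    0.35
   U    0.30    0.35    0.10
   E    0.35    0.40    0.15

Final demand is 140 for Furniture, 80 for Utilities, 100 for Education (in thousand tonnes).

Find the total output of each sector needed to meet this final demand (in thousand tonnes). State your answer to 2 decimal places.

x_F = 289.39, x_U = 315.95, x_E = 385.49

I − A =
  [   0.95     0.00    -0.35]
  [  -0.30     0.65    -0.10]
  [  -0.35    -0.40     0.85]
Cofactors of I−A, C_ij = (−1)^(i+j)·(minor ij) (rows/columns in the sector order above):
  C_11 = (0.65)(0.85) − (-0.10)(-0.40) = 0.5125
  C_12 = −[(-0.30)(0.85) − (-0.10)(-0.35)] = 0.2900
  C_13 = (-0.30)(-0.40) − (0.65)(-0.35) = 0.3475
  C_21 = −[(0.00)(0.85) − (-0.35)(-0.40)] = 0.1400
  C_22 = (0.95)(0.85) − (-0.35)(-0.35) = 0.6850
  C_23 = −[(0.95)(-0.40) − (0.00)(-0.35)] = 0.3800
  C_31 = (0.00)(-0.10) − (-0.35)(0.65) = 0.2275
  C_32 = −[(0.95)(-0.10) − (-0.35)(-0.30)] = 0.2000
  C_33 = (0.95)(0.65) − (0.00)(-0.30) = 0.6175
det(I−A) = Σ_j (I−A)_1j·C_1j = (0.95)(0.5125) + (0.00)(0.2900) + (-0.35)(0.3475) = 0.36525
adj(I−A) = Cᵀ =
  [ 0.5125   0.1400   0.2275]
  [ 0.2900   0.6850   0.2000]
  [ 0.3475   0.3800   0.6175]
(I − A)⁻¹ = adj(I−A) / det(I−A) ≈
  [   1.4031     0.3833     0.6229]
  [   0.7940     1.8754     0.5476]
  [   0.9514     1.0404     1.6906]
x = (I − A)⁻¹ d = adj(I−A)·d / det(I−A), with det(I−A) = 0.36525:
  x_F = (0.5125·140 + 0.1400·80 + 0.2275·100) / 0.36525 = 105.70 / 0.36525 ≈ 289.39
  x_U = (0.2900·140 + 0.6850·80 + 0.2000·100) / 0.36525 = 115.40 / 0.36525 ≈ 315.95
  x_E = (0.3475·140 + 0.3800·80 + 0.6175·100) / 0.36525 = 140.80 / 0.36525 ≈ 385.49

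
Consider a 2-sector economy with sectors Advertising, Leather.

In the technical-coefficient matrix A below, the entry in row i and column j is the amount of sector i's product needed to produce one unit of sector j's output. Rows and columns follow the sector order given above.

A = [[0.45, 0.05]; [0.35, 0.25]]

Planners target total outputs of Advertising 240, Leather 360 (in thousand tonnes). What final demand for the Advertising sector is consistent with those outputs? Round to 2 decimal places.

I − A =
  [   0.55    -0.05]
  [  -0.35     0.75]
d = (I − A) x:
  d_A = (+0.55)·240 + (-0.05)·360 = 114.00
  d_L = (-0.35)·240 + (+0.75)·360 = 186.00

d_A = 114.00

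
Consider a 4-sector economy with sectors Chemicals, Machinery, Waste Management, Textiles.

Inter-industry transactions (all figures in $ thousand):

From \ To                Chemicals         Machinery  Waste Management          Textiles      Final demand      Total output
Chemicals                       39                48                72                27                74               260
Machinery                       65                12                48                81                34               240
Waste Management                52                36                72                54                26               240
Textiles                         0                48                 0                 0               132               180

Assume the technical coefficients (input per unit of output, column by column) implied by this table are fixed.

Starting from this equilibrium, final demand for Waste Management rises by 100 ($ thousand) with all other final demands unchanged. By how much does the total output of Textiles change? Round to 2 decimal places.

Technical coefficients a_ij = z_ij / X_j:
  a_11 = 39/260 = 0.15, a_21 = 65/260 = 0.25, a_31 = 52/260 = 0.20, a_41 = 0/260 = 0.00
  a_12 = 48/240 = 0.20, a_22 = 12/240 = 0.05, a_32 = 36/240 = 0.15, a_42 = 48/240 = 0.20
  a_13 = 72/240 = 0.30, a_23 = 48/240 = 0.20, a_33 = 72/240 = 0.30, a_43 = 0/240 = 0.00
  a_14 = 27/180 = 0.15, a_24 = 81/180 = 0.45, a_34 = 54/180 = 0.30, a_44 = 0/180 = 0.00
I − A =
  [   0.85    -0.20    -0.30    -0.15]
  [  -0.25     0.95    -0.20    -0.45]
  [  -0.20    -0.15     0.70    -0.30]
  [   0.00    -0.20     0.00     1.00]
Compute the cofactors C_ij = (−1)^(i+j)·(3×3 minor ij) of I−A; the adjugate is their transpose:
adj(I−A) = Cᵀ =
  [ 0.56000   0.22400   0.30400   0.27600]
  [ 0.21500   0.53500   0.24500   0.34650]
  [ 0.22450   0.22450   0.67350   0.33675]
  [ 0.04300   0.10700   0.04900   0.42850]
det(I−A) = Σ_j (I−A)_1j·C_1j = (0.85)(0.56000) + (-0.20)(0.21500) + (-0.30)(0.22450) + (-0.15)(0.04300) = 0.3592
(I − A)⁻¹ = adj(I−A) / det(I−A) ≈
  [   1.5590     0.6236     0.8463     0.7684]
  [   0.5986     1.4894     0.6821     0.9646]
  [   0.6250     0.6250     1.8750     0.9375]
  [   0.1197     0.2979     0.1364     1.1929]
Δx = (I − A)⁻¹ Δd with Δd having +100 in the Waste Management component and 0 elsewhere.
So Δx_4 = L_43 · (+100), where L_43 = adj(I−A)_43 / det(I−A) = 0.04900 / 0.3592.
Δx_4 = 0.04900 × (+100) / 0.3592 = 4.90 / 0.3592 ≈ 13.64.

Δx_4 = 13.64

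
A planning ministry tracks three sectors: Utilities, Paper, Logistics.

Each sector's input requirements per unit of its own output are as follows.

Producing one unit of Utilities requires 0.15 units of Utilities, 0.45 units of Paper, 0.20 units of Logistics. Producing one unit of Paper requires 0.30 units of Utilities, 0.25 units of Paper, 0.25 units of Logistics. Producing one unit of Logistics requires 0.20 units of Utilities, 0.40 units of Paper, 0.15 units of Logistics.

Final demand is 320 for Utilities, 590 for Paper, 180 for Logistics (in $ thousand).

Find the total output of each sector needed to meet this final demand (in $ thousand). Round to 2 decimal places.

I − A =
  [   0.85    -0.30    -0.20]
  [  -0.45     0.75    -0.40]
  [  -0.20    -0.25     0.85]
Cofactors of I−A, C_ij = (−1)^(i+j)·(minor ij) (rows/columns in the sector order above):
  C_11 = (0.75)(0.85) − (-0.40)(-0.25) = 0.5375
  C_12 = −[(-0.45)(0.85) − (-0.40)(-0.20)] = 0.4625
  C_13 = (-0.45)(-0.25) − (0.75)(-0.20) = 0.2625
  C_21 = −[(-0.30)(0.85) − (-0.20)(-0.25)] = 0.3050
  C_22 = (0.85)(0.85) − (-0.20)(-0.20) = 0.6825
  C_23 = −[(0.85)(-0.25) − (-0.30)(-0.20)] = 0.2725
  C_31 = (-0.30)(-0.40) − (-0.20)(0.75) = 0.2700
  C_32 = −[(0.85)(-0.40) − (-0.20)(-0.45)] = 0.4300
  C_33 = (0.85)(0.75) − (-0.30)(-0.45) = 0.5025
det(I−A) = Σ_j (I−A)_1j·C_1j = (0.85)(0.5375) + (-0.30)(0.4625) + (-0.20)(0.2625) = 0.265625
adj(I−A) = Cᵀ =
  [ 0.5375   0.3050   0.2700]
  [ 0.4625   0.6825   0.4300]
  [ 0.2625   0.2725   0.5025]
(I − A)⁻¹ = adj(I−A) / det(I−A) ≈
  [   2.0235     1.1482     1.0165]
  [   1.7412     2.5694     1.6188]
  [   0.9882     1.0259     1.8918]
x = (I − A)⁻¹ d = adj(I−A)·d / det(I−A), with det(I−A) = 0.265625:
  x_U = (0.5375·320 + 0.3050·590 + 0.2700·180) / 0.265625 = 400.55 / 0.265625 ≈ 1507.95
  x_P = (0.4625·320 + 0.6825·590 + 0.4300·180) / 0.265625 = 628.075 / 0.265625 ≈ 2364.52
  x_L = (0.2625·320 + 0.2725·590 + 0.5025·180) / 0.265625 = 335.225 / 0.265625 ≈ 1262.02

x_U = 1507.95, x_P = 2364.52, x_L = 1262.02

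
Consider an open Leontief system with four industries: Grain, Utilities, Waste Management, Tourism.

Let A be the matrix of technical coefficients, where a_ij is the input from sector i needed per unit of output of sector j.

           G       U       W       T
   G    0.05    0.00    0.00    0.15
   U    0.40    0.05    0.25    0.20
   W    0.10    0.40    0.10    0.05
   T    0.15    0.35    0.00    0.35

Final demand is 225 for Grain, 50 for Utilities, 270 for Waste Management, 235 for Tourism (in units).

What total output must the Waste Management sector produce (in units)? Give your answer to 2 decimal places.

x_W = 605.57

I − A =
  [   0.95     0.00     0.00    -0.15]
  [  -0.40     0.95    -0.25    -0.20]
  [  -0.10    -0.40     0.90    -0.05]
  [  -0.15    -0.35     0.00     0.65]
Compute the cofactors C_ij = (−1)^(i+j)·(3×3 minor ij) of I−A; the adjugate is their transpose:
adj(I−A) = Cᵀ =
  [ 0.423375   0.047250   0.013125   0.113250]
  [ 0.279125   0.535500   0.148750   0.240625]
  [ 0.184875   0.259875   0.477750   0.159375]
  [ 0.248000   0.299250   0.083125   0.717250]
det(I−A) = Σ_j (I−A)_1j·C_1j = (0.95)(0.423375) + (0.00)(0.279125) + (0.00)(0.184875) + (-0.15)(0.248000) = 0.36500625
(I − A)⁻¹ = adj(I−A) / det(I−A) ≈
  [   1.1599     0.1294     0.0360     0.3103]
  [   0.7647     1.4671     0.4075     0.6592]
  [   0.5065     0.7120     1.3089     0.4366]
  [   0.6794     0.8198     0.2277     1.9650]
x = (I − A)⁻¹ d = adj(I−A)·d / det(I−A), with det(I−A) = 0.36500625:
  x_G = (0.423375·225 + 0.047250·50 + 0.013125·270 + 0.113250·235) / 0.36500625 = 127.779375 / 0.36500625 ≈ 350.07
  x_U = (0.279125·225 + 0.535500·50 + 0.148750·270 + 0.240625·235) / 0.36500625 = 186.2875 / 0.36500625 ≈ 510.37
  x_W = (0.184875·225 + 0.259875·50 + 0.477750·270 + 0.159375·235) / 0.36500625 = 221.03625 / 0.36500625 ≈ 605.57
  x_T = (0.248000·225 + 0.299250·50 + 0.083125·270 + 0.717250·235) / 0.36500625 = 261.76 / 0.36500625 ≈ 717.14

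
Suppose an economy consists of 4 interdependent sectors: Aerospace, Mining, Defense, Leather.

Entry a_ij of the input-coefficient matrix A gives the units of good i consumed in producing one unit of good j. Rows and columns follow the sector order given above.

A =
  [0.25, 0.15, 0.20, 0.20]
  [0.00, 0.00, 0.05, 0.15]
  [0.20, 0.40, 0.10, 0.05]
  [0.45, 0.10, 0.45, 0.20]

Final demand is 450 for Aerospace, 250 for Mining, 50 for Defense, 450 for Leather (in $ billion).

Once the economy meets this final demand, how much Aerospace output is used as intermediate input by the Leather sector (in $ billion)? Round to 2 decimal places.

z_14 = 362.16

I − A =
  [   0.75    -0.15    -0.20    -0.20]
  [   0.00     1.00    -0.05    -0.15]
  [  -0.20    -0.40     0.90    -0.05]
  [  -0.45    -0.10    -0.45     0.80]
Compute the cofactors C_ij = (−1)^(i+j)·(3×3 minor ij) of I−A; the adjugate is their transpose:
adj(I−A) = Cᵀ =
  [ 0.640750   0.223625   0.264125   0.218625]
  [ 0.083375   0.387625   0.089625   0.099125]
  [ 0.206500   0.239125   0.488625   0.127000]
  [ 0.487000   0.308750   0.434625   0.618500]
det(I−A) = Σ_j (I−A)_1j·C_1j = (0.75)(0.640750) + (-0.15)(0.083375) + (-0.20)(0.206500) + (-0.20)(0.487000) = 0.32935625
(I − A)⁻¹ = adj(I−A) / det(I−A) ≈
  [   1.9455     0.6790     0.8019     0.6638]
  [   0.2531     1.1769     0.2721     0.3010]
  [   0.6270     0.7260     1.4836     0.3856]
  [   1.4786     0.9374     1.3196     1.8779]
First solve x = (I − A)⁻¹ d = adj(I−A)·d / det(I−A); in particular x_4 = (0.487000·450 + 0.308750·250 + 0.434625·50 + 0.618500·450) / 0.32935625 = 596.39375 / 0.32935625 ≈ 1810.7862.
Intermediate flow from 1 to 4: z_14 = a_14 · x_4 = 0.20 × 596.39375 / 0.32935625 = 119.27875 / 0.32935625 ≈ 362.16.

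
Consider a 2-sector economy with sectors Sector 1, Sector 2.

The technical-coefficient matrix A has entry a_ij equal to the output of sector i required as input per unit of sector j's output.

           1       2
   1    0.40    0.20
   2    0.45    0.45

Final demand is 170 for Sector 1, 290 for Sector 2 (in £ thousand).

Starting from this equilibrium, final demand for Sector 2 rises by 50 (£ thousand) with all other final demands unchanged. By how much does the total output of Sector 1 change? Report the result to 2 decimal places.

I − A =
  [   0.60    -0.20]
  [  -0.45     0.55]
det(I−A) = (0.60)(0.55) − (-0.20)(-0.45) = 0.2400
adj(I−A) = [[0.55, 0.20], [0.45, 0.60]]
(I − A)⁻¹ = adj(I−A) / det(I−A) ≈
  [   2.2917     0.8333]
  [   1.8750     2.5000]
Δx = (I − A)⁻¹ Δd with Δd having +50 in the Sector 2 component and 0 elsewhere.
So Δx_1 = L_12 · (+50), where L_12 = adj(I−A)_12 / det(I−A) = 0.20 / 0.2400.
Δx_1 = 0.20 × (+50) / 0.2400 = 10.00 / 0.2400 ≈ 41.67.

Δx_1 = 41.67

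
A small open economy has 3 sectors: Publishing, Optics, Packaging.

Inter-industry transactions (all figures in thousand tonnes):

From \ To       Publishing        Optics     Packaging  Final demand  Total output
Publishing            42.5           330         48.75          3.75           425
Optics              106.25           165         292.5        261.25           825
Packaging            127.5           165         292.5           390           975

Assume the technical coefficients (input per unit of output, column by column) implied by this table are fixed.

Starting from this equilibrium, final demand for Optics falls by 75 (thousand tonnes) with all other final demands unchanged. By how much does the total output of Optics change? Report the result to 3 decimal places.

Technical coefficients a_ij = z_ij / X_j:
  a_11 = 42.5/425 = 0.10, a_21 = 106.25/425 = 0.25, a_31 = 127.5/425 = 0.30
  a_12 = 330/825 = 0.40, a_22 = 165/825 = 0.20, a_32 = 165/825 = 0.20
  a_13 = 48.75/975 = 0.05, a_23 = 292.5/975 = 0.30, a_33 = 292.5/975 = 0.30
I − A =
  [   0.90    -0.40    -0.05]
  [  -0.25     0.80    -0.30]
  [  -0.30    -0.20     0.70]
Cofactors of I−A, C_ij = (−1)^(i+j)·(minor ij) (rows/columns in the sector order above):
  C_11 = (0.80)(0.70) − (-0.30)(-0.20) = 0.5000
  C_12 = −[(-0.25)(0.70) − (-0.30)(-0.30)] = 0.2650
  C_13 = (-0.25)(-0.20) − (0.80)(-0.30) = 0.2900
  C_21 = −[(-0.40)(0.70) − (-0.05)(-0.20)] = 0.2900
  C_22 = (0.90)(0.70) − (-0.05)(-0.30) = 0.6150
  C_23 = −[(0.90)(-0.20) − (-0.40)(-0.30)] = 0.3000
  C_31 = (-0.40)(-0.30) − (-0.05)(0.80) = 0.1600
  C_32 = −[(0.90)(-0.30) − (-0.05)(-0.25)] = 0.2825
  C_33 = (0.90)(0.80) − (-0.40)(-0.25) = 0.6200
det(I−A) = Σ_j (I−A)_1j·C_1j = (0.90)(0.5000) + (-0.40)(0.2650) + (-0.05)(0.2900) = 0.3295
adj(I−A) = Cᵀ =
  [ 0.5000   0.2900   0.1600]
  [ 0.2650   0.6150   0.2825]
  [ 0.2900   0.3000   0.6200]
(I − A)⁻¹ = adj(I−A) / det(I−A) ≈
  [   1.5175     0.8801     0.4856]
  [   0.8042     1.8665     0.8574]
  [   0.8801     0.9105     1.8816]
Δx = (I − A)⁻¹ Δd with Δd having -75 in the Optics component and 0 elsewhere.
So Δx_2 = L_22 · (-75), where L_22 = adj(I−A)_22 / det(I−A) = 0.6150 / 0.3295.
Δx_2 = 0.6150 × (-75) / 0.3295 = -46.125 / 0.3295 ≈ -139.985.

Δx_2 = -139.985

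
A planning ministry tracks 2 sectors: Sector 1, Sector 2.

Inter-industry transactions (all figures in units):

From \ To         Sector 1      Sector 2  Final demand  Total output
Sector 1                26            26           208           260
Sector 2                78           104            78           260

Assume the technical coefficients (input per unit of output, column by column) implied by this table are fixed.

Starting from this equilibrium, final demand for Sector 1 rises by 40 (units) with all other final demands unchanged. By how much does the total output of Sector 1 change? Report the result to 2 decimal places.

Technical coefficients a_ij = z_ij / X_j:
  a_11 = 26/260 = 0.10, a_21 = 78/260 = 0.30
  a_12 = 26/260 = 0.10, a_22 = 104/260 = 0.40
I − A =
  [   0.90    -0.10]
  [  -0.30     0.60]
det(I−A) = (0.90)(0.60) − (-0.10)(-0.30) = 0.5100
adj(I−A) = [[0.60, 0.10], [0.30, 0.90]]
(I − A)⁻¹ = adj(I−A) / det(I−A) ≈
  [   1.1765     0.1961]
  [   0.5882     1.7647]
Δx = (I − A)⁻¹ Δd with Δd having +40 in the Sector 1 component and 0 elsewhere.
So Δx_1 = L_11 · (+40), where L_11 = adj(I−A)_11 / det(I−A) = 0.60 / 0.5100.
Δx_1 = 0.60 × (+40) / 0.5100 = 24.00 / 0.5100 ≈ 47.06.

Δx_1 = 47.06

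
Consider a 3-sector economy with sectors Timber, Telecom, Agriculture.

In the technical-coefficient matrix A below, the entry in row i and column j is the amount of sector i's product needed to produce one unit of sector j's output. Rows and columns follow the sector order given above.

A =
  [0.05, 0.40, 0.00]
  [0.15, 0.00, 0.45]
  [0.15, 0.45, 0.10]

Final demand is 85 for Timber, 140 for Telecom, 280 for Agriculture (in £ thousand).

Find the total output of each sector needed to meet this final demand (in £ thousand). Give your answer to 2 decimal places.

I − A =
  [   0.95    -0.40     0.00]
  [  -0.15     1.00    -0.45]
  [  -0.15    -0.45     0.90]
Cofactors of I−A, C_ij = (−1)^(i+j)·(minor ij) (rows/columns in the sector order above):
  C_11 = (1.00)(0.90) − (-0.45)(-0.45) = 0.6975
  C_12 = −[(-0.15)(0.90) − (-0.45)(-0.15)] = 0.2025
  C_13 = (-0.15)(-0.45) − (1.00)(-0.15) = 0.2175
  C_21 = −[(-0.40)(0.90) − (0.00)(-0.45)] = 0.3600
  C_22 = (0.95)(0.90) − (0.00)(-0.15) = 0.8550
  C_23 = −[(0.95)(-0.45) − (-0.40)(-0.15)] = 0.4875
  C_31 = (-0.40)(-0.45) − (0.00)(1.00) = 0.1800
  C_32 = −[(0.95)(-0.45) − (0.00)(-0.15)] = 0.4275
  C_33 = (0.95)(1.00) − (-0.40)(-0.15) = 0.8900
det(I−A) = Σ_j (I−A)_1j·C_1j = (0.95)(0.6975) + (-0.40)(0.2025) + (0.00)(0.2175) = 0.581625
adj(I−A) = Cᵀ =
  [ 0.6975   0.3600   0.1800]
  [ 0.2025   0.8550   0.4275]
  [ 0.2175   0.4875   0.8900]
(I − A)⁻¹ = adj(I−A) / det(I−A) ≈
  [   1.1992     0.6190     0.3095]
  [   0.3482     1.4700     0.7350]
  [   0.3740     0.8382     1.5302]
x = (I − A)⁻¹ d = adj(I−A)·d / det(I−A), with det(I−A) = 0.581625:
  x_1 = (0.6975·85 + 0.3600·140 + 0.1800·280) / 0.581625 = 160.0875 / 0.581625 ≈ 275.24
  x_2 = (0.2025·85 + 0.8550·140 + 0.4275·280) / 0.581625 = 256.6125 / 0.581625 ≈ 441.20
  x_3 = (0.2175·85 + 0.4875·140 + 0.8900·280) / 0.581625 = 335.9375 / 0.581625 ≈ 577.58

x_1 = 275.24, x_2 = 441.20, x_3 = 577.58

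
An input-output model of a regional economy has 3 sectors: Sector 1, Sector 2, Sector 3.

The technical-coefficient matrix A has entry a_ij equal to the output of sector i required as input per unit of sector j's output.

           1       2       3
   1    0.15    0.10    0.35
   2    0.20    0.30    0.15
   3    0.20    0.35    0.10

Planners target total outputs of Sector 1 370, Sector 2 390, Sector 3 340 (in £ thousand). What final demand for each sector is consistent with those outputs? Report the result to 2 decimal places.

d_1 = 156.50, d_2 = 148.00, d_3 = 95.50

I − A =
  [   0.85    -0.10    -0.35]
  [  -0.20     0.70    -0.15]
  [  -0.20    -0.35     0.90]
d = (I − A) x:
  d_1 = (+0.85)·370 + (-0.10)·390 + (-0.35)·340 = 156.50
  d_2 = (-0.20)·370 + (+0.70)·390 + (-0.15)·340 = 148.00
  d_3 = (-0.20)·370 + (-0.35)·390 + (+0.90)·340 = 95.50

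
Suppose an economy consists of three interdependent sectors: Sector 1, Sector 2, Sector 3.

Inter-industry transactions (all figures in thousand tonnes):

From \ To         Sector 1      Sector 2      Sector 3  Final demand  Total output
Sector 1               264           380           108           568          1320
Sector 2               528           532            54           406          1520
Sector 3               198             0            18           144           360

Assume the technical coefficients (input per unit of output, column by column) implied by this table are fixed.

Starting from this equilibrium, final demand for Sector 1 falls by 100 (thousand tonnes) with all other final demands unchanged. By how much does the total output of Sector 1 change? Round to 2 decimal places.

Δx_1 = -169.58

Technical coefficients a_ij = z_ij / X_j:
  a_11 = 264/1320 = 0.20, a_21 = 528/1320 = 0.40, a_31 = 198/1320 = 0.15
  a_12 = 380/1520 = 0.25, a_22 = 532/1520 = 0.35, a_32 = 0/1520 = 0.00
  a_13 = 108/360 = 0.30, a_23 = 54/360 = 0.15, a_33 = 18/360 = 0.05
I − A =
  [   0.80    -0.25    -0.30]
  [  -0.40     0.65    -0.15]
  [  -0.15     0.00     0.95]
Cofactors of I−A, C_ij = (−1)^(i+j)·(minor ij) (rows/columns in the sector order above):
  C_11 = (0.65)(0.95) − (-0.15)(0.00) = 0.6175
  C_12 = −[(-0.40)(0.95) − (-0.15)(-0.15)] = 0.4025
  C_13 = (-0.40)(0.00) − (0.65)(-0.15) = 0.0975
  C_21 = −[(-0.25)(0.95) − (-0.30)(0.00)] = 0.2375
  C_22 = (0.80)(0.95) − (-0.30)(-0.15) = 0.7150
  C_23 = −[(0.80)(0.00) − (-0.25)(-0.15)] = 0.0375
  C_31 = (-0.25)(-0.15) − (-0.30)(0.65) = 0.2325
  C_32 = −[(0.80)(-0.15) − (-0.30)(-0.40)] = 0.2400
  C_33 = (0.80)(0.65) − (-0.25)(-0.40) = 0.4200
det(I−A) = Σ_j (I−A)_1j·C_1j = (0.80)(0.6175) + (-0.25)(0.4025) + (-0.30)(0.0975) = 0.364125
adj(I−A) = Cᵀ =
  [ 0.6175   0.2375   0.2325]
  [ 0.4025   0.7150   0.2400]
  [ 0.0975   0.0375   0.4200]
(I − A)⁻¹ = adj(I−A) / det(I−A) ≈
  [   1.6958     0.6522     0.6385]
  [   1.1054     1.9636     0.6591]
  [   0.2678     0.1030     1.1535]
Δx = (I − A)⁻¹ Δd with Δd having -100 in the Sector 1 component and 0 elsewhere.
So Δx_1 = L_11 · (-100), where L_11 = adj(I−A)_11 / det(I−A) = 0.6175 / 0.364125.
Δx_1 = 0.6175 × (-100) / 0.364125 = -61.75 / 0.364125 ≈ -169.58.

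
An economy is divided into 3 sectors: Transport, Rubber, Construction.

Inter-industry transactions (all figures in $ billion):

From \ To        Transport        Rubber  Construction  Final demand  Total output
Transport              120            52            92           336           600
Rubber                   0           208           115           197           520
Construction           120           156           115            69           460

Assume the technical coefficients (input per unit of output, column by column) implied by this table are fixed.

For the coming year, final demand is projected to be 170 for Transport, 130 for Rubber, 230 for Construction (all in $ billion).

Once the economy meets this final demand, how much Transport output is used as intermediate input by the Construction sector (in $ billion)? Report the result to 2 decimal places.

z_13 = 121.48

Technical coefficients a_ij = z_ij / X_j:
  a_11 = 120/600 = 0.20, a_21 = 0/600 = 0.00, a_31 = 120/600 = 0.20
  a_12 = 52/520 = 0.10, a_22 = 208/520 = 0.40, a_32 = 156/520 = 0.30
  a_13 = 92/460 = 0.20, a_23 = 115/460 = 0.25, a_33 = 115/460 = 0.25
I − A =
  [   0.80    -0.10    -0.20]
  [   0.00     0.60    -0.25]
  [  -0.20    -0.30     0.75]
Cofactors of I−A, C_ij = (−1)^(i+j)·(minor ij) (rows/columns in the sector order above):
  C_11 = (0.60)(0.75) − (-0.25)(-0.30) = 0.3750
  C_12 = −[(0.00)(0.75) − (-0.25)(-0.20)] = 0.0500
  C_13 = (0.00)(-0.30) − (0.60)(-0.20) = 0.1200
  C_21 = −[(-0.10)(0.75) − (-0.20)(-0.30)] = 0.1350
  C_22 = (0.80)(0.75) − (-0.20)(-0.20) = 0.5600
  C_23 = −[(0.80)(-0.30) − (-0.10)(-0.20)] = 0.2600
  C_31 = (-0.10)(-0.25) − (-0.20)(0.60) = 0.1450
  C_32 = −[(0.80)(-0.25) − (-0.20)(0.00)] = 0.2000
  C_33 = (0.80)(0.60) − (-0.10)(0.00) = 0.4800
det(I−A) = Σ_j (I−A)_1j·C_1j = (0.80)(0.3750) + (-0.10)(0.0500) + (-0.20)(0.1200) = 0.2710
adj(I−A) = Cᵀ =
  [ 0.3750   0.1350   0.1450]
  [ 0.0500   0.5600   0.2000]
  [ 0.1200   0.2600   0.4800]
(I − A)⁻¹ = adj(I−A) / det(I−A) ≈
  [   1.3838     0.4982     0.5351]
  [   0.1845     2.0664     0.7380]
  [   0.4428     0.9594     1.7712]
First solve x = (I − A)⁻¹ d = adj(I−A)·d / det(I−A); in particular x_3 = (0.1200·170 + 0.2600·130 + 0.4800·230) / 0.2710 = 164.60 / 0.2710 ≈ 607.3801.
Intermediate flow from 1 to 3: z_13 = a_13 · x_3 = 0.20 × 164.60 / 0.2710 = 32.92 / 0.2710 ≈ 121.48.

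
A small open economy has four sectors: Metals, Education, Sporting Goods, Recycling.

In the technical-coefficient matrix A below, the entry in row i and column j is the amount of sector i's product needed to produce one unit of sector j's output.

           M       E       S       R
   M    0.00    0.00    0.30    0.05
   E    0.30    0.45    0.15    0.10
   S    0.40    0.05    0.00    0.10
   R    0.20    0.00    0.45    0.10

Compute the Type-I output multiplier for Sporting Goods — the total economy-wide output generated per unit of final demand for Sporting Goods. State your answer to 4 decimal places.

m_S = 3.1373

I − A =
  [   1.00     0.00    -0.30    -0.05]
  [  -0.30     0.55    -0.15    -0.10]
  [  -0.40    -0.05     1.00    -0.10]
  [  -0.20     0.00    -0.45     0.90]
Compute the cofactors C_ij = (−1)^(i+j)·(3×3 minor ij) of I−A; the adjugate is their transpose:
adj(I−A) = Cᵀ =
  [ 0.461250   0.014625   0.160875   0.045125]
  [ 0.351500   0.722000   0.272250   0.130000]
  [ 0.223500   0.044500   0.489500   0.071750]
  [ 0.214250   0.025500   0.280500   0.472000]
det(I−A) = Σ_j (I−A)_1j·C_1j = (1.00)(0.461250) + (0.00)(0.351500) + (-0.30)(0.223500) + (-0.05)(0.214250) = 0.3834875
(I − A)⁻¹ = adj(I−A) / det(I−A) ≈
  [   1.20278     0.03814     0.41951     0.11767]
  [   0.91659     1.88272     0.70993     0.33899]
  [   0.58281     0.11604     1.27644     0.18710]
  [   0.55869     0.06649     0.73144     1.23081]
The output multiplier for sector j is the column-j sum of the Leontief inverse (I − A)⁻¹ = adj(I−A) / det(I−A).
Column S of adj(I−A): (0.160875, 0.272250, 0.489500, 0.280500); det(I−A) = 0.3834875.
m_S = (0.160875 + 0.272250 + 0.489500 + 0.280500) / 0.3834875 = 1.203125 / 0.3834875 ≈ 3.1373.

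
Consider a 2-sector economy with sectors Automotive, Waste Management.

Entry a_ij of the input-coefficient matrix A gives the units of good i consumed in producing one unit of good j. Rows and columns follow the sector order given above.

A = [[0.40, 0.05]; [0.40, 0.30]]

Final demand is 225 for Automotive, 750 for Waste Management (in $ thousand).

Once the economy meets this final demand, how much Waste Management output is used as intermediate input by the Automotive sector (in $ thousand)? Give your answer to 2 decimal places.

I − A =
  [   0.60    -0.05]
  [  -0.40     0.70]
det(I−A) = (0.60)(0.70) − (-0.05)(-0.40) = 0.4000
adj(I−A) = [[0.70, 0.05], [0.40, 0.60]]
(I − A)⁻¹ = adj(I−A) / det(I−A) ≈
  [   1.7500     0.1250]
  [   1.0000     1.5000]
First solve x = (I − A)⁻¹ d = adj(I−A)·d / det(I−A); in particular x_1 = (0.70·225 + 0.05·750) / 0.4000 = 195.00 / 0.4000 = 487.5000.
Intermediate flow from 2 to 1: z_21 = a_21 · x_1 = 0.40 × 195.00 / 0.4000 = 78.00 / 0.4000 = 195.00.

z_21 = 195.00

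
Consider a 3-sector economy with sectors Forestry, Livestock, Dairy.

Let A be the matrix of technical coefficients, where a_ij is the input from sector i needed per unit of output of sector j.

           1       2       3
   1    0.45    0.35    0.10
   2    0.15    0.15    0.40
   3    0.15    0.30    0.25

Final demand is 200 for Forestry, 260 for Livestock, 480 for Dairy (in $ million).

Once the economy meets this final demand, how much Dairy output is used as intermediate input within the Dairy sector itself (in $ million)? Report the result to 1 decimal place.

z_33 = 350.5

I − A =
  [   0.55    -0.35    -0.10]
  [  -0.15     0.85    -0.40]
  [  -0.15    -0.30     0.75]
Cofactors of I−A, C_ij = (−1)^(i+j)·(minor ij) (rows/columns in the sector order above):
  C_11 = (0.85)(0.75) − (-0.40)(-0.30) = 0.5175
  C_12 = −[(-0.15)(0.75) − (-0.40)(-0.15)] = 0.1725
  C_13 = (-0.15)(-0.30) − (0.85)(-0.15) = 0.1725
  C_21 = −[(-0.35)(0.75) − (-0.10)(-0.30)] = 0.2925
  C_22 = (0.55)(0.75) − (-0.10)(-0.15) = 0.3975
  C_23 = −[(0.55)(-0.30) − (-0.35)(-0.15)] = 0.2175
  C_31 = (-0.35)(-0.40) − (-0.10)(0.85) = 0.2250
  C_32 = −[(0.55)(-0.40) − (-0.10)(-0.15)] = 0.2350
  C_33 = (0.55)(0.85) − (-0.35)(-0.15) = 0.4150
det(I−A) = Σ_j (I−A)_1j·C_1j = (0.55)(0.5175) + (-0.35)(0.1725) + (-0.10)(0.1725) = 0.2070
adj(I−A) = Cᵀ =
  [ 0.5175   0.2925   0.2250]
  [ 0.1725   0.3975   0.2350]
  [ 0.1725   0.2175   0.4150]
(I − A)⁻¹ = adj(I−A) / det(I−A) ≈
  [   2.5000     1.4130     1.0870]
  [   0.8333     1.9203     1.1353]
  [   0.8333     1.0507     2.0048]
First solve x = (I − A)⁻¹ d = adj(I−A)·d / det(I−A); in particular x_3 = (0.1725·200 + 0.2175·260 + 0.4150·480) / 0.2070 = 290.25 / 0.2070 ≈ 1402.174.
Intermediate flow from 3 to 3: z_33 = a_33 · x_3 = 0.25 × 290.25 / 0.2070 = 72.5625 / 0.2070 ≈ 350.5.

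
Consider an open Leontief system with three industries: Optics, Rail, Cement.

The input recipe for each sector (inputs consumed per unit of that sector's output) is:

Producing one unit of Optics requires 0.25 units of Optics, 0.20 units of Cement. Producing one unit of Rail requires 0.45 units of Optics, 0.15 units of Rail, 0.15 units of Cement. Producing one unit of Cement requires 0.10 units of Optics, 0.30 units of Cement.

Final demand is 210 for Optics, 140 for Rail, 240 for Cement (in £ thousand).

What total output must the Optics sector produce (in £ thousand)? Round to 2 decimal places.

I − A =
  [   0.75    -0.45    -0.10]
  [   0.00     0.85     0.00]
  [  -0.20    -0.15     0.70]
Cofactors of I−A, C_ij = (−1)^(i+j)·(minor ij) (rows/columns in the sector order above):
  C_11 = (0.85)(0.70) − (0.00)(-0.15) = 0.5950
  C_12 = −[(0.00)(0.70) − (0.00)(-0.20)] = 0.0000
  C_13 = (0.00)(-0.15) − (0.85)(-0.20) = 0.1700
  C_21 = −[(-0.45)(0.70) − (-0.10)(-0.15)] = 0.3300
  C_22 = (0.75)(0.70) − (-0.10)(-0.20) = 0.5050
  C_23 = −[(0.75)(-0.15) − (-0.45)(-0.20)] = 0.2025
  C_31 = (-0.45)(0.00) − (-0.10)(0.85) = 0.0850
  C_32 = −[(0.75)(0.00) − (-0.10)(0.00)] = 0.0000
  C_33 = (0.75)(0.85) − (-0.45)(0.00) = 0.6375
det(I−A) = Σ_j (I−A)_1j·C_1j = (0.75)(0.5950) + (-0.45)(0.0000) + (-0.10)(0.1700) = 0.42925
adj(I−A) = Cᵀ =
  [ 0.5950   0.3300   0.0850]
  [ 0.0000   0.5050   0.0000]
  [ 0.1700   0.2025   0.6375]
(I − A)⁻¹ = adj(I−A) / det(I−A) ≈
  [   1.3861     0.7688     0.1980]
  [   0.0000     1.1765     0.0000]
  [   0.3960     0.4718     1.4851]
x = (I − A)⁻¹ d = adj(I−A)·d / det(I−A), with det(I−A) = 0.42925:
  x_O = (0.5950·210 + 0.3300·140 + 0.0850·240) / 0.42925 = 191.55 / 0.42925 ≈ 446.24
  x_R = (0.0000·210 + 0.5050·140 + 0.0000·240) / 0.42925 = 70.70 / 0.42925 ≈ 164.71
  x_C = (0.1700·210 + 0.2025·140 + 0.6375·240) / 0.42925 = 217.05 / 0.42925 ≈ 505.65

x_O = 446.24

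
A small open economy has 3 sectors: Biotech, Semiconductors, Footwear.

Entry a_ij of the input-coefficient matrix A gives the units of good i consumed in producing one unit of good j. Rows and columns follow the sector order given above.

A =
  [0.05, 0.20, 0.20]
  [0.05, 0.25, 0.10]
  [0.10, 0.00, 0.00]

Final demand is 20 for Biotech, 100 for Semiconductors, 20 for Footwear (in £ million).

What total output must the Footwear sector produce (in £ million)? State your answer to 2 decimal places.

I − A =
  [   0.95    -0.20    -0.20]
  [  -0.05     0.75    -0.10]
  [  -0.10     0.00     1.00]
Cofactors of I−A, C_ij = (−1)^(i+j)·(minor ij) (rows/columns in the sector order above):
  C_11 = (0.75)(1.00) − (-0.10)(0.00) = 0.7500
  C_12 = −[(-0.05)(1.00) − (-0.10)(-0.10)] = 0.0600
  C_13 = (-0.05)(0.00) − (0.75)(-0.10) = 0.0750
  C_21 = −[(-0.20)(1.00) − (-0.20)(0.00)] = 0.2000
  C_22 = (0.95)(1.00) − (-0.20)(-0.10) = 0.9300
  C_23 = −[(0.95)(0.00) − (-0.20)(-0.10)] = 0.0200
  C_31 = (-0.20)(-0.10) − (-0.20)(0.75) = 0.1700
  C_32 = −[(0.95)(-0.10) − (-0.20)(-0.05)] = 0.1050
  C_33 = (0.95)(0.75) − (-0.20)(-0.05) = 0.7025
det(I−A) = Σ_j (I−A)_1j·C_1j = (0.95)(0.7500) + (-0.20)(0.0600) + (-0.20)(0.0750) = 0.6855
adj(I−A) = Cᵀ =
  [ 0.7500   0.2000   0.1700]
  [ 0.0600   0.9300   0.1050]
  [ 0.0750   0.0200   0.7025]
(I − A)⁻¹ = adj(I−A) / det(I−A) ≈
  [   1.0941     0.2918     0.2480]
  [   0.0875     1.3567     0.1532]
  [   0.1094     0.0292     1.0248]
x = (I − A)⁻¹ d = adj(I−A)·d / det(I−A), with det(I−A) = 0.6855:
  x_B = (0.7500·20 + 0.2000·100 + 0.1700·20) / 0.6855 = 38.40 / 0.6855 ≈ 56.02
  x_S = (0.0600·20 + 0.9300·100 + 0.1050·20) / 0.6855 = 96.30 / 0.6855 ≈ 140.48
  x_F = (0.0750·20 + 0.0200·100 + 0.7025·20) / 0.6855 = 17.55 / 0.6855 ≈ 25.60

x_F = 25.60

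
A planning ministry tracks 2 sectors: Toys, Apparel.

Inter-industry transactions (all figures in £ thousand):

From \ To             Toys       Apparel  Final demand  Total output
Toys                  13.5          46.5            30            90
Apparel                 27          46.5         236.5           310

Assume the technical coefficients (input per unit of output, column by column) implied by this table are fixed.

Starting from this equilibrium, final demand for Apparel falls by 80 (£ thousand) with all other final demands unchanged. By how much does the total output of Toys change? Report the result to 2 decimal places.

Δx_1 = -17.71

Technical coefficients a_ij = z_ij / X_j:
  a_11 = 13.5/90 = 0.15, a_21 = 27/90 = 0.30
  a_12 = 46.5/310 = 0.15, a_22 = 46.5/310 = 0.15
I − A =
  [   0.85    -0.15]
  [  -0.30     0.85]
det(I−A) = (0.85)(0.85) − (-0.15)(-0.30) = 0.6775
adj(I−A) = [[0.85, 0.15], [0.30, 0.85]]
(I − A)⁻¹ = adj(I−A) / det(I−A) ≈
  [   1.2546     0.2214]
  [   0.4428     1.2546]
Δx = (I − A)⁻¹ Δd with Δd having -80 in the Apparel component and 0 elsewhere.
So Δx_1 = L_12 · (-80), where L_12 = adj(I−A)_12 / det(I−A) = 0.15 / 0.6775.
Δx_1 = 0.15 × (-80) / 0.6775 = -12.00 / 0.6775 ≈ -17.71.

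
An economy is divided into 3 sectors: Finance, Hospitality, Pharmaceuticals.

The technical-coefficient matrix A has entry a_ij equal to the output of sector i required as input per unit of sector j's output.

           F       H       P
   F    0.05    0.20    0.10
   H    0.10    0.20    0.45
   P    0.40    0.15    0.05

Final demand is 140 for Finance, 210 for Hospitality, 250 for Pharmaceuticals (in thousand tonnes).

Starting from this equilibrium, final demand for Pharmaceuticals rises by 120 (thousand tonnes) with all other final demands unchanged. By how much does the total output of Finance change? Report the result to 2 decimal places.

Δx_F = 35.83

I − A =
  [   0.95    -0.20    -0.10]
  [  -0.10     0.80    -0.45]
  [  -0.40    -0.15     0.95]
Cofactors of I−A, C_ij = (−1)^(i+j)·(minor ij) (rows/columns in the sector order above):
  C_11 = (0.80)(0.95) − (-0.45)(-0.15) = 0.6925
  C_12 = −[(-0.10)(0.95) − (-0.45)(-0.40)] = 0.2750
  C_13 = (-0.10)(-0.15) − (0.80)(-0.40) = 0.3350
  C_21 = −[(-0.20)(0.95) − (-0.10)(-0.15)] = 0.2050
  C_22 = (0.95)(0.95) − (-0.10)(-0.40) = 0.8625
  C_23 = −[(0.95)(-0.15) − (-0.20)(-0.40)] = 0.2225
  C_31 = (-0.20)(-0.45) − (-0.10)(0.80) = 0.1700
  C_32 = −[(0.95)(-0.45) − (-0.10)(-0.10)] = 0.4375
  C_33 = (0.95)(0.80) − (-0.20)(-0.10) = 0.7400
det(I−A) = Σ_j (I−A)_1j·C_1j = (0.95)(0.6925) + (-0.20)(0.2750) + (-0.10)(0.3350) = 0.569375
adj(I−A) = Cᵀ =
  [ 0.6925   0.2050   0.1700]
  [ 0.2750   0.8625   0.4375]
  [ 0.3350   0.2225   0.7400]
(I − A)⁻¹ = adj(I−A) / det(I−A) ≈
  [   1.2162     0.3600     0.2986]
  [   0.4830     1.5148     0.7684]
  [   0.5884     0.3908     1.2997]
Δx = (I − A)⁻¹ Δd with Δd having +120 in the Pharmaceuticals component and 0 elsewhere.
So Δx_F = L_FP · (+120), where L_FP = adj(I−A)_FP / det(I−A) = 0.1700 / 0.569375.
Δx_F = 0.1700 × (+120) / 0.569375 = 20.40 / 0.569375 ≈ 35.83.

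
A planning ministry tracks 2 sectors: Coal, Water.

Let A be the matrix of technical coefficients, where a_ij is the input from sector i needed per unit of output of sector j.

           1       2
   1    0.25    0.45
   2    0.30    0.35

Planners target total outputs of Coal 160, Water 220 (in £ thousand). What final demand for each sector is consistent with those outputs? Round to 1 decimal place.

I − A =
  [   0.75    -0.45]
  [  -0.30     0.65]
d = (I − A) x:
  d_1 = (+0.75)·160 + (-0.45)·220 = 21.0
  d_2 = (-0.30)·160 + (+0.65)·220 = 95.0

d_1 = 21.0, d_2 = 95.0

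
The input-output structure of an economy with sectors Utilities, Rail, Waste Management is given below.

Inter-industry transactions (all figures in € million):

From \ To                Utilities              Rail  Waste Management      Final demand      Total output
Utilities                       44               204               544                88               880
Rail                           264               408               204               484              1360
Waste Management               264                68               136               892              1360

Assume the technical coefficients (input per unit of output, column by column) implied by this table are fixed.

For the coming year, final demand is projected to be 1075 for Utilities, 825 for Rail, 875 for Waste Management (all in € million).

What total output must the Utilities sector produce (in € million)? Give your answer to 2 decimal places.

x_1 = 2338.01

Technical coefficients a_ij = z_ij / X_j:
  a_11 = 44/880 = 0.05, a_21 = 264/880 = 0.30, a_31 = 264/880 = 0.30
  a_12 = 204/1360 = 0.15, a_22 = 408/1360 = 0.30, a_32 = 68/1360 = 0.05
  a_13 = 544/1360 = 0.40, a_23 = 204/1360 = 0.15, a_33 = 136/1360 = 0.10
I − A =
  [   0.95    -0.15    -0.40]
  [  -0.30     0.70    -0.15]
  [  -0.30    -0.05     0.90]
Cofactors of I−A, C_ij = (−1)^(i+j)·(minor ij) (rows/columns in the sector order above):
  C_11 = (0.70)(0.90) − (-0.15)(-0.05) = 0.6225
  C_12 = −[(-0.30)(0.90) − (-0.15)(-0.30)] = 0.3150
  C_13 = (-0.30)(-0.05) − (0.70)(-0.30) = 0.2250
  C_21 = −[(-0.15)(0.90) − (-0.40)(-0.05)] = 0.1550
  C_22 = (0.95)(0.90) − (-0.40)(-0.30) = 0.7350
  C_23 = −[(0.95)(-0.05) − (-0.15)(-0.30)] = 0.0925
  C_31 = (-0.15)(-0.15) − (-0.40)(0.70) = 0.3025
  C_32 = −[(0.95)(-0.15) − (-0.40)(-0.30)] = 0.2625
  C_33 = (0.95)(0.70) − (-0.15)(-0.30) = 0.6200
det(I−A) = Σ_j (I−A)_1j·C_1j = (0.95)(0.6225) + (-0.15)(0.3150) + (-0.40)(0.2250) = 0.454125
adj(I−A) = Cᵀ =
  [ 0.6225   0.1550   0.3025]
  [ 0.3150   0.7350   0.2625]
  [ 0.2250   0.0925   0.6200]
(I − A)⁻¹ = adj(I−A) / det(I−A) ≈
  [   1.3708     0.3413     0.6661]
  [   0.6936     1.6185     0.5780]
  [   0.4955     0.2037     1.3653]
x = (I − A)⁻¹ d = adj(I−A)·d / det(I−A), with det(I−A) = 0.454125:
  x_1 = (0.6225·1075 + 0.1550·825 + 0.3025·875) / 0.454125 = 1061.75 / 0.454125 ≈ 2338.01
  x_2 = (0.3150·1075 + 0.7350·825 + 0.2625·875) / 0.454125 = 1174.6875 / 0.454125 ≈ 2586.71
  x_3 = (0.2250·1075 + 0.0925·825 + 0.6200·875) / 0.454125 = 860.6875 / 0.454125 ≈ 1895.27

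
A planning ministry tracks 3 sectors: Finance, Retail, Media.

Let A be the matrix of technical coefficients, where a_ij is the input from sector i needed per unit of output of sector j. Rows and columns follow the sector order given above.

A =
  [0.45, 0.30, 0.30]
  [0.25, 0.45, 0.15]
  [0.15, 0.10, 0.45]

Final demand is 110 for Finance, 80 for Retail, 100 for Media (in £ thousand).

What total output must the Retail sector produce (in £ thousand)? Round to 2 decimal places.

x_R = 692.78

I − A =
  [   0.55    -0.30    -0.30]
  [  -0.25     0.55    -0.15]
  [  -0.15    -0.10     0.55]
Cofactors of I−A, C_ij = (−1)^(i+j)·(minor ij) (rows/columns in the sector order above):
  C_11 = (0.55)(0.55) − (-0.15)(-0.10) = 0.2875
  C_12 = −[(-0.25)(0.55) − (-0.15)(-0.15)] = 0.1600
  C_13 = (-0.25)(-0.10) − (0.55)(-0.15) = 0.1075
  C_21 = −[(-0.30)(0.55) − (-0.30)(-0.10)] = 0.1950
  C_22 = (0.55)(0.55) − (-0.30)(-0.15) = 0.2575
  C_23 = −[(0.55)(-0.10) − (-0.30)(-0.15)] = 0.1000
  C_31 = (-0.30)(-0.15) − (-0.30)(0.55) = 0.2100
  C_32 = −[(0.55)(-0.15) − (-0.30)(-0.25)] = 0.1575
  C_33 = (0.55)(0.55) − (-0.30)(-0.25) = 0.2275
det(I−A) = Σ_j (I−A)_1j·C_1j = (0.55)(0.2875) + (-0.30)(0.1600) + (-0.30)(0.1075) = 0.077875
adj(I−A) = Cᵀ =
  [ 0.2875   0.1950   0.2100]
  [ 0.1600   0.2575   0.1575]
  [ 0.1075   0.1000   0.2275]
(I − A)⁻¹ = adj(I−A) / det(I−A) ≈
  [   3.6918     2.5040     2.6966]
  [   2.0546     3.3066     2.0225]
  [   1.3804     1.2841     2.9213]
x = (I − A)⁻¹ d = adj(I−A)·d / det(I−A), with det(I−A) = 0.077875:
  x_F = (0.2875·110 + 0.1950·80 + 0.2100·100) / 0.077875 = 68.225 / 0.077875 ≈ 876.08
  x_R = (0.1600·110 + 0.2575·80 + 0.1575·100) / 0.077875 = 53.95 / 0.077875 ≈ 692.78
  x_M = (0.1075·110 + 0.1000·80 + 0.2275·100) / 0.077875 = 42.575 / 0.077875 ≈ 546.71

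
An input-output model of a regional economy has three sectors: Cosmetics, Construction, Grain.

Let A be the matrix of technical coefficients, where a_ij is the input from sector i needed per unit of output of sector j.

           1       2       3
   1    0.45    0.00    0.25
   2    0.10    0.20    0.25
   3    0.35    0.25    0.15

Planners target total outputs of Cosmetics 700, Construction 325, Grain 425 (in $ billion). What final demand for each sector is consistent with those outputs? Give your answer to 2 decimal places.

I − A =
  [   0.55     0.00    -0.25]
  [  -0.10     0.80    -0.25]
  [  -0.35    -0.25     0.85]
d = (I − A) x:
  d_1 = (+0.55)·700 + (+0.00)·325 + (-0.25)·425 = 278.75
  d_2 = (-0.10)·700 + (+0.80)·325 + (-0.25)·425 = 83.75
  d_3 = (-0.35)·700 + (-0.25)·325 + (+0.85)·425 = 35.00

d_1 = 278.75, d_2 = 83.75, d_3 = 35.00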